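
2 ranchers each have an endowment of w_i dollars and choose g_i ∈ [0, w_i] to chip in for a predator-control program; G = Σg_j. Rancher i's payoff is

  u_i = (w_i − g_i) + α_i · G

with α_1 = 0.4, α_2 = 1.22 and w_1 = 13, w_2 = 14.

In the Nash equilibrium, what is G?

14

∂u_i/∂g_i = α_i − 1, so rancher i contributes w_i if α_i > 1, else 0.
α_i > 1 for i ∈ {2}; NE contributions (0, 14), G = 14.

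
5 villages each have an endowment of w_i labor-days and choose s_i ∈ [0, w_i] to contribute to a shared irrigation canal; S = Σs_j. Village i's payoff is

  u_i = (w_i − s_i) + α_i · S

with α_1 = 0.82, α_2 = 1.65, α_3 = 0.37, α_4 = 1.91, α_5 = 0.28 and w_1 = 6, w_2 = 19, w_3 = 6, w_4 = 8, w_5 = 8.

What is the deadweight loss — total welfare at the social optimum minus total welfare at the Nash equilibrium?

80.6

∂u_i/∂s_i = α_i − 1, so village i contributes w_i if α_i > 1, else 0.
α_i > 1 for i ∈ {2, 4}; NE contributions (0, 19, 0, 8, 0), S = 27.
W^NE = Σw_i − S^NE + (Σα_i)·S^NE = 47 + 4.03·27 = 155.81.
Planner: ∂(Σu_j)/∂s_i = Σα_j − 1 = 4.03 > 0, so everyone contributes w_i; S^SO = 47, W^SO = 47 + 4.03·47 = 236.41.
Deadweight loss = 80.6.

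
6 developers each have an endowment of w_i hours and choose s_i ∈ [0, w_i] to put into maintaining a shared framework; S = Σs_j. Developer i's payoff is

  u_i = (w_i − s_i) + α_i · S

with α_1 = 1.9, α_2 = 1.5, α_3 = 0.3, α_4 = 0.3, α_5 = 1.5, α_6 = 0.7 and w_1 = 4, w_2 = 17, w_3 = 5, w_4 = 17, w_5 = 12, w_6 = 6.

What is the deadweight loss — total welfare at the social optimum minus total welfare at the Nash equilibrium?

∂u_i/∂s_i = α_i − 1, so developer i contributes w_i if α_i > 1, else 0.
α_i > 1 for i ∈ {1, 2, 5}; NE contributions (4, 17, 0, 0, 12, 0), S = 33.
W^NE = Σw_i − S^NE + (Σα_i)·S^NE = 61 + 5.2·33 = 232.6.
Planner: ∂(Σu_j)/∂s_i = Σα_j − 1 = 5.2 > 0, so everyone contributes w_i; S^SO = 61, W^SO = 61 + 5.2·61 = 378.2.
Deadweight loss = 145.6.

145.6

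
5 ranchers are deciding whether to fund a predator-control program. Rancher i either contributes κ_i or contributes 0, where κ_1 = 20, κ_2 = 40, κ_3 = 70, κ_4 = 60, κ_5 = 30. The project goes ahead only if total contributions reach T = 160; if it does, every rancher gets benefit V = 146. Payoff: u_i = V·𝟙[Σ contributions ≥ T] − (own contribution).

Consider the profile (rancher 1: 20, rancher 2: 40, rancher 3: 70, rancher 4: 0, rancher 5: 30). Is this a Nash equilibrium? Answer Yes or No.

Yes

Total = 160 ≥ 160: provided.
Rancher 1 (pledges 20, payoff 126): dropping to 0 → total 140, payoff 0. No gain.
Rancher 2 (pledges 40, payoff 106): dropping to 0 → total 120, payoff 0. No gain.
Rancher 3 (pledges 70, payoff 76): dropping to 0 → total 90, payoff 0. No gain.
Rancher 4 (pledges 0, payoff 146): pledging 60 → total 220, payoff 86. No gain.
Rancher 5 (pledges 30, payoff 116): dropping to 0 → total 130, payoff 0. No gain.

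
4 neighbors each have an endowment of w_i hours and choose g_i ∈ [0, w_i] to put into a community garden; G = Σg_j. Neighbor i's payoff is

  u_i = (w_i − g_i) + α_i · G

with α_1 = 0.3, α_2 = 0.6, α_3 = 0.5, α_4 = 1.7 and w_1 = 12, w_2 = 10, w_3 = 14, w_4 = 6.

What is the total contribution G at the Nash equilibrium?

6

∂u_i/∂g_i = α_i − 1, so neighbor i contributes w_i if α_i > 1, else 0.
α_i > 1 for i ∈ {4}; NE contributions (0, 0, 0, 6), G = 6.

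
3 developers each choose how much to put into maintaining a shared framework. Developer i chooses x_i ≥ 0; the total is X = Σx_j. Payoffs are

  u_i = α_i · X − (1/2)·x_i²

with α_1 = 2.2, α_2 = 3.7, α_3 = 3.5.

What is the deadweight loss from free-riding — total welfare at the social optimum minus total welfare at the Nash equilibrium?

59.57

Developer i's FOC: ∂u_i/∂x_i = α_i − x_i = 0, so x_i* = α_i.
NE contributions = (2.2, 3.7, 3.5); X = 9.4.
W^NE = (Σα)·X − ½Σα_i² = 9.4² − ½·30.78 = 72.97.
Planner sets x_i = Σα_j = 9.4 for every i, so X^SO = 3·9.4 = 28.2.
W^SO = (Σα)·X^SO − ½·3·(Σα)² = (3/2)·9.4² = 132.54.
Deadweight loss = W^SO − W^NE = 59.57.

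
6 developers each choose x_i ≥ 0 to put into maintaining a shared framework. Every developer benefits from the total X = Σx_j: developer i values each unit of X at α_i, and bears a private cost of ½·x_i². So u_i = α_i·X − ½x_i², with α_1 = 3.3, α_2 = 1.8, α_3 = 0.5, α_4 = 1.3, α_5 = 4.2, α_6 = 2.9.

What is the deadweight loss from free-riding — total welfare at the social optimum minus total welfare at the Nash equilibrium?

413.06

Developer i's FOC: ∂u_i/∂x_i = α_i − x_i = 0, so x_i* = α_i.
NE contributions = (3.3, 1.8, 0.5, 1.3, 4.2, 2.9); X = 14.
W^NE = (Σα)·X − ½Σα_i² = 14² − ½·42.12 = 174.94.
Planner sets x_i = Σα_j = 14 for every i, so X^SO = 6·14 = 84.
W^SO = (Σα)·X^SO − ½·6·(Σα)² = (6/2)·14² = 588.
Deadweight loss = W^SO − W^NE = 413.06.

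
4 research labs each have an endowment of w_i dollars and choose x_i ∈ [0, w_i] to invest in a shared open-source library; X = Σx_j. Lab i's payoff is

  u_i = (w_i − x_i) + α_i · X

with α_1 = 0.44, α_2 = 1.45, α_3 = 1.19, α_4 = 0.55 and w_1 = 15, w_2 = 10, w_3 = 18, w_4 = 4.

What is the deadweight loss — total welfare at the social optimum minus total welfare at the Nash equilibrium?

49.97

∂u_i/∂x_i = α_i − 1, so lab i contributes w_i if α_i > 1, else 0.
α_i > 1 for i ∈ {2, 3}; NE contributions (0, 10, 18, 0), X = 28.
W^NE = Σw_i − X^NE + (Σα_i)·X^NE = 47 + 2.63·28 = 120.64.
Planner: ∂(Σu_j)/∂x_i = Σα_j − 1 = 2.63 > 0, so everyone contributes w_i; X^SO = 47, W^SO = 47 + 2.63·47 = 170.61.
Deadweight loss = 49.97.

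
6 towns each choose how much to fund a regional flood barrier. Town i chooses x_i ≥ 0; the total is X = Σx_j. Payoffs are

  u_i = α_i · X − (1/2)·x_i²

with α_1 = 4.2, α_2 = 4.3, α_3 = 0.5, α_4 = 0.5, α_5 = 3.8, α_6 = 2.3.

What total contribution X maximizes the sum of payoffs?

93.6

Planner FOC: ∂(Σu_j)/∂x_i = (Σα_j) − x_i = 0, so x_i^SO = Σα_j = 15.6 for every i; X^SO = 93.6.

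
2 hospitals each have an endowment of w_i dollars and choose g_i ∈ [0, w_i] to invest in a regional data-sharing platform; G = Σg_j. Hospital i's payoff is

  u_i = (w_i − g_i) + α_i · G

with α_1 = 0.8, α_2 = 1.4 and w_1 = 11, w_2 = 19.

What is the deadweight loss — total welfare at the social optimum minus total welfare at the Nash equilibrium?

13.2

∂u_i/∂g_i = α_i − 1, so hospital i contributes w_i if α_i > 1, else 0.
α_i > 1 for i ∈ {2}; NE contributions (0, 19), G = 19.
W^NE = Σw_i − G^NE + (Σα_i)·G^NE = 30 + 1.2·19 = 52.8.
Planner: ∂(Σu_j)/∂g_i = Σα_j − 1 = 1.2 > 0, so everyone contributes w_i; G^SO = 30, W^SO = 30 + 1.2·30 = 66.
Deadweight loss = 13.2.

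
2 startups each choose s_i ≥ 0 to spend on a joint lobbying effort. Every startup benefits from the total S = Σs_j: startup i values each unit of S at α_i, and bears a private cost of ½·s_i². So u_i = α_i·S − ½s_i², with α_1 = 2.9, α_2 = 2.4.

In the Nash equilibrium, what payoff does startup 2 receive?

9.84

Startup i's FOC: ∂u_i/∂s_i = α_i − s_i = 0, so s_i* = α_i.
NE contributions = (2.9, 2.4); S = 5.3.
u_2 = α_2·S − ½·(s_2)² = 2.4·5.3 − ½·2.4² = 9.84.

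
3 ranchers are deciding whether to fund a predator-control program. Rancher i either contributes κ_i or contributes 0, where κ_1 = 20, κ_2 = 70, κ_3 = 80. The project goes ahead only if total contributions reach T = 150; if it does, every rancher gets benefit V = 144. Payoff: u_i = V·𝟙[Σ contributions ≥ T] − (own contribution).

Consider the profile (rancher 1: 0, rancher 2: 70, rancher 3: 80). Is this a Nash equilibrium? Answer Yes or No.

Total = 150 ≥ 150: provided.
Rancher 1 (pledges 0, payoff 144): pledging 20 → total 170, payoff 124. No gain.
Rancher 2 (pledges 70, payoff 74): dropping to 0 → total 80, payoff 0. No gain.
Rancher 3 (pledges 80, payoff 64): dropping to 0 → total 70, payoff 0. No gain.

Yes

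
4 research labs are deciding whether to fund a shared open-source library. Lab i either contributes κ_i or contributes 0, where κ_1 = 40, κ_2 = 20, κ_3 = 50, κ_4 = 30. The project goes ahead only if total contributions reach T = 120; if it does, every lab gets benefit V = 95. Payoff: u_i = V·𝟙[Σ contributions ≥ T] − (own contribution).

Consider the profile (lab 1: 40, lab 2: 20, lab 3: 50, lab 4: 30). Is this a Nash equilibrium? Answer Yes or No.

No

Total = 140 ≥ 120: provided.
Lab 1 (pledges 40, payoff 55): dropping to 0 → total 100, payoff 0. No gain.
Lab 2 (pledges 20, payoff 75): dropping to 0 → total 120, payoff 95. Profitable deviation.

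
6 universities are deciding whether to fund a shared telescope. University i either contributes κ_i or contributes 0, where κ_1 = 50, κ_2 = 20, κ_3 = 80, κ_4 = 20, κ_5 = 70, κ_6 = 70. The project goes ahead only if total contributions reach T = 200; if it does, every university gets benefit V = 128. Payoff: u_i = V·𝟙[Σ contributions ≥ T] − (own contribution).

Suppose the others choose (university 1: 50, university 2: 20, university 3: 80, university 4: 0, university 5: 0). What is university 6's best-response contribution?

Others' total = 150. Contributing 70 brings total to 220 ≥ 200: gain V − κ_6 = 58.
Best response: 70.

70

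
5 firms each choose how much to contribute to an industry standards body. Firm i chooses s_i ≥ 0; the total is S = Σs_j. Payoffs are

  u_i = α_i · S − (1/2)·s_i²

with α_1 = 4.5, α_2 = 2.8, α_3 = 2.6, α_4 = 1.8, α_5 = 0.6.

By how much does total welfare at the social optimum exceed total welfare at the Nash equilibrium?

246.16

Firm i's FOC: ∂u_i/∂s_i = α_i − s_i = 0, so s_i* = α_i.
NE contributions = (4.5, 2.8, 2.6, 1.8, 0.6); S = 12.3.
W^NE = (Σα)·S − ½Σα_i² = 12.3² − ½·38.45 = 132.065.
Planner sets s_i = Σα_j = 12.3 for every i, so S^SO = 5·12.3 = 61.5.
W^SO = (Σα)·S^SO − ½·5·(Σα)² = (5/2)·12.3² = 378.225.
Deadweight loss = W^SO − W^NE = 246.16.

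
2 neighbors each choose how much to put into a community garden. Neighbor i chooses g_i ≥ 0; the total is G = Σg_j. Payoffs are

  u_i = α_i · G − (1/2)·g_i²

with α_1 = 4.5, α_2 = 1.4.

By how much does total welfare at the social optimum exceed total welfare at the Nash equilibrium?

Neighbor i's FOC: ∂u_i/∂g_i = α_i − g_i = 0, so g_i* = α_i.
NE contributions = (4.5, 1.4); G = 5.9.
W^NE = (Σα)·G − ½Σα_i² = 5.9² − ½·22.21 = 23.705.
Planner sets g_i = Σα_j = 5.9 for every i, so G^SO = 2·5.9 = 11.8.
W^SO = (Σα)·G^SO − ½·2·(Σα)² = (2/2)·5.9² = 34.81.
Deadweight loss = W^SO − W^NE = 11.105.

11.105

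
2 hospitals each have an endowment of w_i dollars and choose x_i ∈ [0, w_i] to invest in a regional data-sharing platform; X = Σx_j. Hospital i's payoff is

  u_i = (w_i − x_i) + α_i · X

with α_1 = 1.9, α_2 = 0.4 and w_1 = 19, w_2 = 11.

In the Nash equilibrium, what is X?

∂u_i/∂x_i = α_i − 1, so hospital i contributes w_i if α_i > 1, else 0.
α_i > 1 for i ∈ {1}; NE contributions (19, 0), X = 19.

19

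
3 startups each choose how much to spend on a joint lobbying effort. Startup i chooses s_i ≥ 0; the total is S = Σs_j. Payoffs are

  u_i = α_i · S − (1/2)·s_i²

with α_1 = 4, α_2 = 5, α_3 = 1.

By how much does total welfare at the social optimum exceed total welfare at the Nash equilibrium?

71

Startup i's FOC: ∂u_i/∂s_i = α_i − s_i = 0, so s_i* = α_i.
NE contributions = (4, 5, 1); S = 10.
W^NE = (Σα)·S − ½Σα_i² = 10² − ½·42 = 79.
Planner sets s_i = Σα_j = 10 for every i, so S^SO = 3·10 = 30.
W^SO = (Σα)·S^SO − ½·3·(Σα)² = (3/2)·10² = 150.
Deadweight loss = W^SO − W^NE = 71.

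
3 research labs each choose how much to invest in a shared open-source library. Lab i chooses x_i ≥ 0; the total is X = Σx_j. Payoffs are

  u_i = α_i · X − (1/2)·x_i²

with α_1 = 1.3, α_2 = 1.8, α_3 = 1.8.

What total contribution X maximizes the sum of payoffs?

14.7

Planner FOC: ∂(Σu_j)/∂x_i = (Σα_j) − x_i = 0, so x_i^SO = Σα_j = 4.9 for every i; X^SO = 14.7.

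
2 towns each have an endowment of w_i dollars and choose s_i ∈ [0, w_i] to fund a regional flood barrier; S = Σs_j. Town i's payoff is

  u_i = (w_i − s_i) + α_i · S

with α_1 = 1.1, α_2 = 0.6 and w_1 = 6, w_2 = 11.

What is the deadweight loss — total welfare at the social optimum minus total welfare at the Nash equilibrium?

7.7

∂u_i/∂s_i = α_i − 1, so town i contributes w_i if α_i > 1, else 0.
α_i > 1 for i ∈ {1}; NE contributions (6, 0), S = 6.
W^NE = Σw_i − S^NE + (Σα_i)·S^NE = 17 + 0.7·6 = 21.2.
Planner: ∂(Σu_j)/∂s_i = Σα_j − 1 = 0.7 > 0, so everyone contributes w_i; S^SO = 17, W^SO = 17 + 0.7·17 = 28.9.
Deadweight loss = 7.7.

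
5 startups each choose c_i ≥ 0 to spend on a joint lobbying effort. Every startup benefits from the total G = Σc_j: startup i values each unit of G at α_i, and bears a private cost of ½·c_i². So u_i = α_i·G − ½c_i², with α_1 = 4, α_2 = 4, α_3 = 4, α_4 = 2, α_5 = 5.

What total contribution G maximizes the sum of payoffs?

95

Planner FOC: ∂(Σu_j)/∂c_i = (Σα_j) − c_i = 0, so c_i^SO = Σα_j = 19 for every i; G^SO = 95.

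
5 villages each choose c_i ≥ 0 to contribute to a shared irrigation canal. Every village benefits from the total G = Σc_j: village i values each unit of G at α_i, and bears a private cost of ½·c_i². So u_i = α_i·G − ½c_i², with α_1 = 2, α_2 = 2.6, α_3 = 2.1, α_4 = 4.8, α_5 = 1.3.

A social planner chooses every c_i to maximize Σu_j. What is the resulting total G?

64

Planner FOC: ∂(Σu_j)/∂c_i = (Σα_j) − c_i = 0, so c_i^SO = Σα_j = 12.8 for every i; G^SO = 64.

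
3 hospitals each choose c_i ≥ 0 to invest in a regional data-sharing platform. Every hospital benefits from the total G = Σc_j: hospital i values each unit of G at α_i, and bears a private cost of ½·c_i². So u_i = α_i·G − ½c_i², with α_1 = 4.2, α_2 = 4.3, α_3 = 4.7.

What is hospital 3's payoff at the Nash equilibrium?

Hospital i's FOC: ∂u_i/∂c_i = α_i − c_i = 0, so c_i* = α_i.
NE contributions = (4.2, 4.3, 4.7); G = 13.2.
u_3 = α_3·G − ½·(c_3)² = 4.7·13.2 − ½·4.7² = 50.995.

50.995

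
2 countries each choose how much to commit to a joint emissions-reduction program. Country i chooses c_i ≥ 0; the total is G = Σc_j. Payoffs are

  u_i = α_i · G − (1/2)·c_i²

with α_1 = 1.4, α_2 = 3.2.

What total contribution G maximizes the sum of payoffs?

9.2

Planner FOC: ∂(Σu_j)/∂c_i = (Σα_j) − c_i = 0, so c_i^SO = Σα_j = 4.6 for every i; G^SO = 9.2.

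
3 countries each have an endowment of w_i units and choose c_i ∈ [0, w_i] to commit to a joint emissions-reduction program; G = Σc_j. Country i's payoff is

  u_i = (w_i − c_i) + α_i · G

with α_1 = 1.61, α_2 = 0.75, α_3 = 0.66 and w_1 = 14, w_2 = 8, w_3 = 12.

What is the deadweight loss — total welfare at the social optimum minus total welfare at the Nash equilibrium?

∂u_i/∂c_i = α_i − 1, so country i contributes w_i if α_i > 1, else 0.
α_i > 1 for i ∈ {1}; NE contributions (14, 0, 0), G = 14.
W^NE = Σw_i − G^NE + (Σα_i)·G^NE = 34 + 2.02·14 = 62.28.
Planner: ∂(Σu_j)/∂c_i = Σα_j − 1 = 2.02 > 0, so everyone contributes w_i; G^SO = 34, W^SO = 34 + 2.02·34 = 102.68.
Deadweight loss = 40.4.

40.4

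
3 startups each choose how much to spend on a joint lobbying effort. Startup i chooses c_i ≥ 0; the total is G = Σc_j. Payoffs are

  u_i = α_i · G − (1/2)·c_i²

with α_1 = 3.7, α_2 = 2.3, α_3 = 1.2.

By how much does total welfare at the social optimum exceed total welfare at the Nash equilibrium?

36.13

Startup i's FOC: ∂u_i/∂c_i = α_i − c_i = 0, so c_i* = α_i.
NE contributions = (3.7, 2.3, 1.2); G = 7.2.
W^NE = (Σα)·G − ½Σα_i² = 7.2² − ½·20.42 = 41.63.
Planner sets c_i = Σα_j = 7.2 for every i, so G^SO = 3·7.2 = 21.6.
W^SO = (Σα)·G^SO − ½·3·(Σα)² = (3/2)·7.2² = 77.76.
Deadweight loss = W^SO − W^NE = 36.13.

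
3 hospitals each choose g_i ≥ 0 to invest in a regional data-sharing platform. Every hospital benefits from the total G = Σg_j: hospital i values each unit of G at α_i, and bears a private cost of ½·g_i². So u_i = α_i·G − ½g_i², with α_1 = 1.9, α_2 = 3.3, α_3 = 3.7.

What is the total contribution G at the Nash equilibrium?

Hospital i's FOC: ∂u_i/∂g_i = α_i − g_i = 0, so g_i* = α_i.
NE contributions = (1.9, 3.3, 3.7); G = 8.9.

8.9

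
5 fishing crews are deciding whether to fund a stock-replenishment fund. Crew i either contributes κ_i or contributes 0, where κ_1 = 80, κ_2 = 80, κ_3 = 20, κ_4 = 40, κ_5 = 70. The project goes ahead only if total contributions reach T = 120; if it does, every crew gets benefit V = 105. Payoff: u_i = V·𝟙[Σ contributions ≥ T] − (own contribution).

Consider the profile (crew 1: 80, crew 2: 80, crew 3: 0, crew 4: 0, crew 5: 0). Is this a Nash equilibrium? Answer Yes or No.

Yes

Total = 160 ≥ 120: provided.
Crew 1 (pledges 80, payoff 25): dropping to 0 → total 80, payoff 0. No gain.
Crew 2 (pledges 80, payoff 25): dropping to 0 → total 80, payoff 0. No gain.
Crew 3 (pledges 0, payoff 105): pledging 20 → total 180, payoff 85. No gain.
Crew 4 (pledges 0, payoff 105): pledging 40 → total 200, payoff 65. No gain.
Crew 5 (pledges 0, payoff 105): pledging 70 → total 230, payoff 35. No gain.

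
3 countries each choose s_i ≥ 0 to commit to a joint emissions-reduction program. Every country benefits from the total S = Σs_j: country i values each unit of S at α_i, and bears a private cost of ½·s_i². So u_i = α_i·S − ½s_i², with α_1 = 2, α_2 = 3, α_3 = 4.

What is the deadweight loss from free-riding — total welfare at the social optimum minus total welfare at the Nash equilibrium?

55

Country i's FOC: ∂u_i/∂s_i = α_i − s_i = 0, so s_i* = α_i.
NE contributions = (2, 3, 4); S = 9.
W^NE = (Σα)·S − ½Σα_i² = 9² − ½·29 = 66.5.
Planner sets s_i = Σα_j = 9 for every i, so S^SO = 3·9 = 27.
W^SO = (Σα)·S^SO − ½·3·(Σα)² = (3/2)·9² = 121.5.
Deadweight loss = W^SO − W^NE = 55.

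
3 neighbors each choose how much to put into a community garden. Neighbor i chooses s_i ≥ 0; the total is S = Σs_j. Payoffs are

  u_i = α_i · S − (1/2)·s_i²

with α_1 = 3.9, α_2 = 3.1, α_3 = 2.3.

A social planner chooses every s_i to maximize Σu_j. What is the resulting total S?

Planner FOC: ∂(Σu_j)/∂s_i = (Σα_j) − s_i = 0, so s_i^SO = Σα_j = 9.3 for every i; S^SO = 27.9.

27.9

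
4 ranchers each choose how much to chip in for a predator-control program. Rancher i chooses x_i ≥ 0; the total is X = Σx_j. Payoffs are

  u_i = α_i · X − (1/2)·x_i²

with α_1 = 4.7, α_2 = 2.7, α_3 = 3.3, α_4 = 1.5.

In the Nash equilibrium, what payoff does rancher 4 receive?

17.175

Rancher i's FOC: ∂u_i/∂x_i = α_i − x_i = 0, so x_i* = α_i.
NE contributions = (4.7, 2.7, 3.3, 1.5); X = 12.2.
u_4 = α_4·X − ½·(x_4)² = 1.5·12.2 − ½·1.5² = 17.175.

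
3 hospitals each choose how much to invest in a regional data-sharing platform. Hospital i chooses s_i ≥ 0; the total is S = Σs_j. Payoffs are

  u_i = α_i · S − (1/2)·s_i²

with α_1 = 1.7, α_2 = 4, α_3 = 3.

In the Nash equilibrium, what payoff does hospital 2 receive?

26.8

Hospital i's FOC: ∂u_i/∂s_i = α_i − s_i = 0, so s_i* = α_i.
NE contributions = (1.7, 4, 3); S = 8.7.
u_2 = α_2·S − ½·(s_2)² = 4·8.7 − ½·4² = 26.8.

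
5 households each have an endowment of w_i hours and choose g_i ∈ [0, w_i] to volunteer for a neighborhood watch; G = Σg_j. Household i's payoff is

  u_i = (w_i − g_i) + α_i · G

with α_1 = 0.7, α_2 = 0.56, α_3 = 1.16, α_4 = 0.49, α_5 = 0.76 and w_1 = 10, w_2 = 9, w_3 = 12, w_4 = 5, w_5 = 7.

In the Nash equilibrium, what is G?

12

∂u_i/∂g_i = α_i − 1, so household i contributes w_i if α_i > 1, else 0.
α_i > 1 for i ∈ {3}; NE contributions (0, 0, 12, 0, 0), G = 12.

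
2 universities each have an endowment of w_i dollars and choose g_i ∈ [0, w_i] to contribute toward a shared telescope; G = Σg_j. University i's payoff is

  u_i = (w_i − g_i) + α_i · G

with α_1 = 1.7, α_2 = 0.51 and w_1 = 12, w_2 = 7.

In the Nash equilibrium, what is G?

12

∂u_i/∂g_i = α_i − 1, so university i contributes w_i if α_i > 1, else 0.
α_i > 1 for i ∈ {1}; NE contributions (12, 0), G = 12.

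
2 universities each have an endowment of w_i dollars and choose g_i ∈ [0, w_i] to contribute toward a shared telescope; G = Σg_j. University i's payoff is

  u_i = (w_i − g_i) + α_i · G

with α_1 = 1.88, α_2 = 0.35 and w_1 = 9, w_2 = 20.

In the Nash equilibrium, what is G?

9

∂u_i/∂g_i = α_i − 1, so university i contributes w_i if α_i > 1, else 0.
α_i > 1 for i ∈ {1}; NE contributions (9, 0), G = 9.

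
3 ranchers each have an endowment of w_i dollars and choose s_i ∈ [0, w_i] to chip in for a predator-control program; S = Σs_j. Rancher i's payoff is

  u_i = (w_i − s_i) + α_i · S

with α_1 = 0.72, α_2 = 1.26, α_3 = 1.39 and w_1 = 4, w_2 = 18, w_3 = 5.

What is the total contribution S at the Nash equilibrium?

∂u_i/∂s_i = α_i − 1, so rancher i contributes w_i if α_i > 1, else 0.
α_i > 1 for i ∈ {2, 3}; NE contributions (0, 18, 5), S = 23.

23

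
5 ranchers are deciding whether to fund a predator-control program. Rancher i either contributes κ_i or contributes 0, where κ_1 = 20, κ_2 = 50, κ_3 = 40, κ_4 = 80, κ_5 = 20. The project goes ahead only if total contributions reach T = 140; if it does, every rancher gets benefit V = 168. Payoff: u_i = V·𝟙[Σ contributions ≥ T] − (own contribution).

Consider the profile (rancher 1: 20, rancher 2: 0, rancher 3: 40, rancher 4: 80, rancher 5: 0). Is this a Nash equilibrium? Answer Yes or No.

Total = 140 ≥ 140: provided.
Rancher 1 (pledges 20, payoff 148): dropping to 0 → total 120, payoff 0. No gain.
Rancher 2 (pledges 0, payoff 168): pledging 50 → total 190, payoff 118. No gain.
Rancher 3 (pledges 40, payoff 128): dropping to 0 → total 100, payoff 0. No gain.
Rancher 4 (pledges 80, payoff 88): dropping to 0 → total 60, payoff 0. No gain.
Rancher 5 (pledges 0, payoff 168): pledging 20 → total 160, payoff 148. No gain.

Yes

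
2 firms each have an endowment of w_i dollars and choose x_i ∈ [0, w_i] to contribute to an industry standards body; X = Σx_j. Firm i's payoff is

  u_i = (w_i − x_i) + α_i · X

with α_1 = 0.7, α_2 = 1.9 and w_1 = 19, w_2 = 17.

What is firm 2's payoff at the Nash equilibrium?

32.3

∂u_i/∂x_i = α_i − 1, so firm i contributes w_i if α_i > 1, else 0.
α_i > 1 for i ∈ {2}; NE contributions (0, 17), X = 17.
u_2 = (17 − 17) + 1.9·17 = 32.3.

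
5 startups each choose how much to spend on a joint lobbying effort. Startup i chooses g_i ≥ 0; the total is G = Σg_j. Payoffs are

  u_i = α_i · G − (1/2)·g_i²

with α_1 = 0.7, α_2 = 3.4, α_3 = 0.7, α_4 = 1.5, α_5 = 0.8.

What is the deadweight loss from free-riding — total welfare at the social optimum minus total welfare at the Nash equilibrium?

83.33

Startup i's FOC: ∂u_i/∂g_i = α_i − g_i = 0, so g_i* = α_i.
NE contributions = (0.7, 3.4, 0.7, 1.5, 0.8); G = 7.1.
W^NE = (Σα)·G − ½Σα_i² = 7.1² − ½·15.43 = 42.695.
Planner sets g_i = Σα_j = 7.1 for every i, so G^SO = 5·7.1 = 35.5.
W^SO = (Σα)·G^SO − ½·5·(Σα)² = (5/2)·7.1² = 126.025.
Deadweight loss = W^SO − W^NE = 83.33.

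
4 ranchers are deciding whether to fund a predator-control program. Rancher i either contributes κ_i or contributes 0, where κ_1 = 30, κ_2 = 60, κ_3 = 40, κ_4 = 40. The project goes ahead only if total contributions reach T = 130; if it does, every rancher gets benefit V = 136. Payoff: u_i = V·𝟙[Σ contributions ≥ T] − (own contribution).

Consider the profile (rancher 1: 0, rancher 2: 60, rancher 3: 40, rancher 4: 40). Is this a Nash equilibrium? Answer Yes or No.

Total = 140 ≥ 130: provided.
Rancher 1 (pledges 0, payoff 136): pledging 30 → total 170, payoff 106. No gain.
Rancher 2 (pledges 60, payoff 76): dropping to 0 → total 80, payoff 0. No gain.
Rancher 3 (pledges 40, payoff 96): dropping to 0 → total 100, payoff 0. No gain.
Rancher 4 (pledges 40, payoff 96): dropping to 0 → total 100, payoff 0. No gain.

Yes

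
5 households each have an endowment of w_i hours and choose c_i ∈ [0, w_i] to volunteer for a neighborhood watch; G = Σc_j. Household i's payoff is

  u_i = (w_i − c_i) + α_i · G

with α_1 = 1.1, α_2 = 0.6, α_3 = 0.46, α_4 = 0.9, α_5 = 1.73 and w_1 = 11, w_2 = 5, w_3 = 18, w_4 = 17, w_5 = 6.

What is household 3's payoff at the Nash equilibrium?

∂u_i/∂c_i = α_i − 1, so household i contributes w_i if α_i > 1, else 0.
α_i > 1 for i ∈ {1, 5}; NE contributions (11, 0, 0, 0, 6), G = 17.
u_3 = (18 − 0) + 0.46·17 = 25.82.

25.82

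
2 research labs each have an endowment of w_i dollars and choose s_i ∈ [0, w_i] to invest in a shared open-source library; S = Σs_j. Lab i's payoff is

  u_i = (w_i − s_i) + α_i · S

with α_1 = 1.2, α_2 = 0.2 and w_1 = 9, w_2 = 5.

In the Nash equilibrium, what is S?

∂u_i/∂s_i = α_i − 1, so lab i contributes w_i if α_i > 1, else 0.
α_i > 1 for i ∈ {1}; NE contributions (9, 0), S = 9.

9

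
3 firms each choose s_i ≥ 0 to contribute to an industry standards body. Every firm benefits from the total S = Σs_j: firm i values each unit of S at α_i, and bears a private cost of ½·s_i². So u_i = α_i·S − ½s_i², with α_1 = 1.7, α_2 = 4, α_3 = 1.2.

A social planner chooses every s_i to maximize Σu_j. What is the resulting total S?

Planner FOC: ∂(Σu_j)/∂s_i = (Σα_j) − s_i = 0, so s_i^SO = Σα_j = 6.9 for every i; S^SO = 20.7.

20.7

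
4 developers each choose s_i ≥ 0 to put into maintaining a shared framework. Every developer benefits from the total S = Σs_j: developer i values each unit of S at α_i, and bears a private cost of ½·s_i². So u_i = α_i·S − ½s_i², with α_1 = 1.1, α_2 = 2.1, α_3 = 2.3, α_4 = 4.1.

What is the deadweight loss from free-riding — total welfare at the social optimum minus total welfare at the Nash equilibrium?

Developer i's FOC: ∂u_i/∂s_i = α_i − s_i = 0, so s_i* = α_i.
NE contributions = (1.1, 2.1, 2.3, 4.1); S = 9.6.
W^NE = (Σα)·S − ½Σα_i² = 9.6² − ½·27.72 = 78.3.
Planner sets s_i = Σα_j = 9.6 for every i, so S^SO = 4·9.6 = 38.4.
W^SO = (Σα)·S^SO − ½·4·(Σα)² = (4/2)·9.6² = 184.32.
Deadweight loss = W^SO − W^NE = 106.02.

106.02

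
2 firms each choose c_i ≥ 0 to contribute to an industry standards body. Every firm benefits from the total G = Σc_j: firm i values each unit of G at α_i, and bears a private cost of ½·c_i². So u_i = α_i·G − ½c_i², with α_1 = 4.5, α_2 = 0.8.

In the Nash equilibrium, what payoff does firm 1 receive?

13.725

Firm i's FOC: ∂u_i/∂c_i = α_i − c_i = 0, so c_i* = α_i.
NE contributions = (4.5, 0.8); G = 5.3.
u_1 = α_1·G − ½·(c_1)² = 4.5·5.3 − ½·4.5² = 13.725.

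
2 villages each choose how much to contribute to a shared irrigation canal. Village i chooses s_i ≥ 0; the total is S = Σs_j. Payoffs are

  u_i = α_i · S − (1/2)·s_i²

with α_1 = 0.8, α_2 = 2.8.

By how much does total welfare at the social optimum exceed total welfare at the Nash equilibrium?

4.24

Village i's FOC: ∂u_i/∂s_i = α_i − s_i = 0, so s_i* = α_i.
NE contributions = (0.8, 2.8); S = 3.6.
W^NE = (Σα)·S − ½Σα_i² = 3.6² − ½·8.48 = 8.72.
Planner sets s_i = Σα_j = 3.6 for every i, so S^SO = 2·3.6 = 7.2.
W^SO = (Σα)·S^SO − ½·2·(Σα)² = (2/2)·3.6² = 12.96.
Deadweight loss = W^SO − W^NE = 4.24.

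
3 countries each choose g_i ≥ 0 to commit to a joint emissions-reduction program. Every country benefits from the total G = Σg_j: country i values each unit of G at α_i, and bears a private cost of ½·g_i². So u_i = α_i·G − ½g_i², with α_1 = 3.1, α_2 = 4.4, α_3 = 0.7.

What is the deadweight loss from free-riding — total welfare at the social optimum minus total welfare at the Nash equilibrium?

48.35

Country i's FOC: ∂u_i/∂g_i = α_i − g_i = 0, so g_i* = α_i.
NE contributions = (3.1, 4.4, 0.7); G = 8.2.
W^NE = (Σα)·G − ½Σα_i² = 8.2² − ½·29.46 = 52.51.
Planner sets g_i = Σα_j = 8.2 for every i, so G^SO = 3·8.2 = 24.6.
W^SO = (Σα)·G^SO − ½·3·(Σα)² = (3/2)·8.2² = 100.86.
Deadweight loss = W^SO − W^NE = 48.35.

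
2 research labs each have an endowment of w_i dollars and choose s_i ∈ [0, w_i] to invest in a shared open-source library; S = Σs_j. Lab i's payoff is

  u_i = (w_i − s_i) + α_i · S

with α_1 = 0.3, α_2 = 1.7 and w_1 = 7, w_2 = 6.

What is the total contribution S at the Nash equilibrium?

∂u_i/∂s_i = α_i − 1, so lab i contributes w_i if α_i > 1, else 0.
α_i > 1 for i ∈ {2}; NE contributions (0, 6), S = 6.

6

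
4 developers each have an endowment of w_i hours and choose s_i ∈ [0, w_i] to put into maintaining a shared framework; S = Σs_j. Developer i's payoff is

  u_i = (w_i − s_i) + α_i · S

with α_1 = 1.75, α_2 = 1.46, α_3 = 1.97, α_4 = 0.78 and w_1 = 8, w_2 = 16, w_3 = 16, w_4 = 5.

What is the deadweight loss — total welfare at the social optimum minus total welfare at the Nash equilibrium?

24.8

∂u_i/∂s_i = α_i − 1, so developer i contributes w_i if α_i > 1, else 0.
α_i > 1 for i ∈ {1, 2, 3}; NE contributions (8, 16, 16, 0), S = 40.
W^NE = Σw_i − S^NE + (Σα_i)·S^NE = 45 + 4.96·40 = 243.4.
Planner: ∂(Σu_j)/∂s_i = Σα_j − 1 = 4.96 > 0, so everyone contributes w_i; S^SO = 45, W^SO = 45 + 4.96·45 = 268.2.
Deadweight loss = 24.8.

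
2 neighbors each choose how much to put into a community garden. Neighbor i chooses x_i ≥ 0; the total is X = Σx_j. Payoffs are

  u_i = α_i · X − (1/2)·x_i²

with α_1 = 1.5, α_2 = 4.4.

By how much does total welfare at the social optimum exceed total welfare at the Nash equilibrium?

Neighbor i's FOC: ∂u_i/∂x_i = α_i − x_i = 0, so x_i* = α_i.
NE contributions = (1.5, 4.4); X = 5.9.
W^NE = (Σα)·X − ½Σα_i² = 5.9² − ½·21.61 = 24.005.
Planner sets x_i = Σα_j = 5.9 for every i, so X^SO = 2·5.9 = 11.8.
W^SO = (Σα)·X^SO − ½·2·(Σα)² = (2/2)·5.9² = 34.81.
Deadweight loss = W^SO − W^NE = 10.805.

10.805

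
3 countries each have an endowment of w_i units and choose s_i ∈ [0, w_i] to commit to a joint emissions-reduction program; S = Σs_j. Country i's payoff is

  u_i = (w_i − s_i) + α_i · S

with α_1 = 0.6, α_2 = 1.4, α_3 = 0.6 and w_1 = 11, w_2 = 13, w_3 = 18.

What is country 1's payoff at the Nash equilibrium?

18.8

∂u_i/∂s_i = α_i − 1, so country i contributes w_i if α_i > 1, else 0.
α_i > 1 for i ∈ {2}; NE contributions (0, 13, 0), S = 13.
u_1 = (11 − 0) + 0.6·13 = 18.8.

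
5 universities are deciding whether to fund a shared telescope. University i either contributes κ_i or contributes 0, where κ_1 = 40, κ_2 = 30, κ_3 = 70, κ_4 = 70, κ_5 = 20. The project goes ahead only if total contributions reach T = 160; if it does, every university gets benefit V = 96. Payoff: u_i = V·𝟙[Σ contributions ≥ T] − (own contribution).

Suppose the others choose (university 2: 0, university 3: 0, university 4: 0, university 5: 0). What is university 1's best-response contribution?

0

Others' total = 0. Even contributing 40 gives 40 < 160: no benefit either way.
Best response: 0.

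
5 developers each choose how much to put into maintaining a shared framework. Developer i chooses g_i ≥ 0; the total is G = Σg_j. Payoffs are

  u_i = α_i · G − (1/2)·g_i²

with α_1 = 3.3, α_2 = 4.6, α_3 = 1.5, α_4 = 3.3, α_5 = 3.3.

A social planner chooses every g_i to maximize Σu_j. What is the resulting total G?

80

Planner FOC: ∂(Σu_j)/∂g_i = (Σα_j) − g_i = 0, so g_i^SO = Σα_j = 16 for every i; G^SO = 80.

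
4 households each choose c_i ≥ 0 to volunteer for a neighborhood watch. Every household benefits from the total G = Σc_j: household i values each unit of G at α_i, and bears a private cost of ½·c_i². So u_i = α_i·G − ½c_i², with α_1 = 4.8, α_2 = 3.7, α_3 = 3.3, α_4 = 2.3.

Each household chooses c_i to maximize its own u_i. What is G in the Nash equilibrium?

14.1

Household i's FOC: ∂u_i/∂c_i = α_i − c_i = 0, so c_i* = α_i.
NE contributions = (4.8, 3.7, 3.3, 2.3); G = 14.1.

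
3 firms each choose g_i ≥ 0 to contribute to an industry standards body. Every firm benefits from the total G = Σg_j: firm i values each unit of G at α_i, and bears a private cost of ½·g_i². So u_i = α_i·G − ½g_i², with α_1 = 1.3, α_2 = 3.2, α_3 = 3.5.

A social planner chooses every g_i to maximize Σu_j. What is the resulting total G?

Planner FOC: ∂(Σu_j)/∂g_i = (Σα_j) − g_i = 0, so g_i^SO = Σα_j = 8 for every i; G^SO = 24.

24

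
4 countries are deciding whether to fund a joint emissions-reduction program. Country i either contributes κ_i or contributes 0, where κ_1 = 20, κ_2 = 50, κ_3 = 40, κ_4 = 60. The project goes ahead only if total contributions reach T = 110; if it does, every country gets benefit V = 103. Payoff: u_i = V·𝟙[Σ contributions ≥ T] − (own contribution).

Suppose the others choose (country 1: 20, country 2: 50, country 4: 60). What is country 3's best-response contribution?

Others' total = 130 ≥ 110; contributing adds cost 40 for no extra benefit.
Best response: 0.

0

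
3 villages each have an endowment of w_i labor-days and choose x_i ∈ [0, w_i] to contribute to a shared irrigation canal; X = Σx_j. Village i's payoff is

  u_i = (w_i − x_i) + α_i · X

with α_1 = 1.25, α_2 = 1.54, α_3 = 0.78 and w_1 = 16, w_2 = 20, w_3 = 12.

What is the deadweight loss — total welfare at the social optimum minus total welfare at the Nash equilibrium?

∂u_i/∂x_i = α_i − 1, so village i contributes w_i if α_i > 1, else 0.
α_i > 1 for i ∈ {1, 2}; NE contributions (16, 20, 0), X = 36.
W^NE = Σw_i − X^NE + (Σα_i)·X^NE = 48 + 2.57·36 = 140.52.
Planner: ∂(Σu_j)/∂x_i = Σα_j − 1 = 2.57 > 0, so everyone contributes w_i; X^SO = 48, W^SO = 48 + 2.57·48 = 171.36.
Deadweight loss = 30.84.

30.84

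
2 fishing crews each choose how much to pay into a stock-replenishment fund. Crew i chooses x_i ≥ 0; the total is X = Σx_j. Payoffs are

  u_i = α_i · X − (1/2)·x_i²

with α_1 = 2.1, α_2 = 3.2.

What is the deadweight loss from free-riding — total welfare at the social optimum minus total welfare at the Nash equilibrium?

Crew i's FOC: ∂u_i/∂x_i = α_i − x_i = 0, so x_i* = α_i.
NE contributions = (2.1, 3.2); X = 5.3.
W^NE = (Σα)·X − ½Σα_i² = 5.3² − ½·14.65 = 20.765.
Planner sets x_i = Σα_j = 5.3 for every i, so X^SO = 2·5.3 = 10.6.
W^SO = (Σα)·X^SO − ½·2·(Σα)² = (2/2)·5.3² = 28.09.
Deadweight loss = W^SO − W^NE = 7.325.

7.325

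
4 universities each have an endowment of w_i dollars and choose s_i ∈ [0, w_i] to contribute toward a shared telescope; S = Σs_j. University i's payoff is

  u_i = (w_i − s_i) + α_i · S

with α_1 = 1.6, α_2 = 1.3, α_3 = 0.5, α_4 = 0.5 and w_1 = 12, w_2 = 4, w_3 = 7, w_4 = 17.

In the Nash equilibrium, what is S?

∂u_i/∂s_i = α_i − 1, so university i contributes w_i if α_i > 1, else 0.
α_i > 1 for i ∈ {1, 2}; NE contributions (12, 4, 0, 0), S = 16.

16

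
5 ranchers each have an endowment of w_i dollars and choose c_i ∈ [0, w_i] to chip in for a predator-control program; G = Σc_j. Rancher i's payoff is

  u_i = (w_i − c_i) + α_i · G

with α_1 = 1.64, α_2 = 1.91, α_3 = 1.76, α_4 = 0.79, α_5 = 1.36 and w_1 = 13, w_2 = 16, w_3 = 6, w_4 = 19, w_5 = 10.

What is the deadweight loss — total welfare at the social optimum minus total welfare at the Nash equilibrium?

∂u_i/∂c_i = α_i − 1, so rancher i contributes w_i if α_i > 1, else 0.
α_i > 1 for i ∈ {1, 2, 3, 5}; NE contributions (13, 16, 6, 0, 10), G = 45.
W^NE = Σw_i − G^NE + (Σα_i)·G^NE = 64 + 6.46·45 = 354.7.
Planner: ∂(Σu_j)/∂c_i = Σα_j − 1 = 6.46 > 0, so everyone contributes w_i; G^SO = 64, W^SO = 64 + 6.46·64 = 477.44.
Deadweight loss = 122.74.

122.74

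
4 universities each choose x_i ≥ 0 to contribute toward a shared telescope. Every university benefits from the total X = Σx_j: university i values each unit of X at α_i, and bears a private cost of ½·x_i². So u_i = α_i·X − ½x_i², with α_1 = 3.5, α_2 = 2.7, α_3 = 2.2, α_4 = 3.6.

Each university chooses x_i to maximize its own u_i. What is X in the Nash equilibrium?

University i's FOC: ∂u_i/∂x_i = α_i − x_i = 0, so x_i* = α_i.
NE contributions = (3.5, 2.7, 2.2, 3.6); X = 12.

12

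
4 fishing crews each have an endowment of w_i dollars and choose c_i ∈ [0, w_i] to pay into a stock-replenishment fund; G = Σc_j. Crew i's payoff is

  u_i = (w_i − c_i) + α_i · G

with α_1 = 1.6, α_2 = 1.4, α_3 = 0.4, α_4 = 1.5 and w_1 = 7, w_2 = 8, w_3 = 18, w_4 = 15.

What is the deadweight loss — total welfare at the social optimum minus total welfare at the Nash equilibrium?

∂u_i/∂c_i = α_i − 1, so crew i contributes w_i if α_i > 1, else 0.
α_i > 1 for i ∈ {1, 2, 4}; NE contributions (7, 8, 0, 15), G = 30.
W^NE = Σw_i − G^NE + (Σα_i)·G^NE = 48 + 3.9·30 = 165.
Planner: ∂(Σu_j)/∂c_i = Σα_j − 1 = 3.9 > 0, so everyone contributes w_i; G^SO = 48, W^SO = 48 + 3.9·48 = 235.2.
Deadweight loss = 70.2.

70.2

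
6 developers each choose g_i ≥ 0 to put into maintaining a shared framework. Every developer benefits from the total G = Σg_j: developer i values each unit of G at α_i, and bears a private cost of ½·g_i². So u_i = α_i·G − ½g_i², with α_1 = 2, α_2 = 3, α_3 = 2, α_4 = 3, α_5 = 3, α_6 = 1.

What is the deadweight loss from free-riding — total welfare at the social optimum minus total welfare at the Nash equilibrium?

Developer i's FOC: ∂u_i/∂g_i = α_i − g_i = 0, so g_i* = α_i.
NE contributions = (2, 3, 2, 3, 3, 1); G = 14.
W^NE = (Σα)·G − ½Σα_i² = 14² − ½·36 = 178.
Planner sets g_i = Σα_j = 14 for every i, so G^SO = 6·14 = 84.
W^SO = (Σα)·G^SO − ½·6·(Σα)² = (6/2)·14² = 588.
Deadweight loss = W^SO − W^NE = 410.

410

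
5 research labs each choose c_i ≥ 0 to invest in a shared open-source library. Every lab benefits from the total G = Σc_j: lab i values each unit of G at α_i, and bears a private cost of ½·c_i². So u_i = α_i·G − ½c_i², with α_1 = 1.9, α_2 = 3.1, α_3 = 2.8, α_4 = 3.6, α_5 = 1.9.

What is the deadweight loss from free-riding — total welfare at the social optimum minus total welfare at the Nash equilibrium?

Lab i's FOC: ∂u_i/∂c_i = α_i − c_i = 0, so c_i* = α_i.
NE contributions = (1.9, 3.1, 2.8, 3.6, 1.9); G = 13.3.
W^NE = (Σα)·G − ½Σα_i² = 13.3² − ½·37.63 = 158.075.
Planner sets c_i = Σα_j = 13.3 for every i, so G^SO = 5·13.3 = 66.5.
W^SO = (Σα)·G^SO − ½·5·(Σα)² = (5/2)·13.3² = 442.225.
Deadweight loss = W^SO − W^NE = 284.15.

284.15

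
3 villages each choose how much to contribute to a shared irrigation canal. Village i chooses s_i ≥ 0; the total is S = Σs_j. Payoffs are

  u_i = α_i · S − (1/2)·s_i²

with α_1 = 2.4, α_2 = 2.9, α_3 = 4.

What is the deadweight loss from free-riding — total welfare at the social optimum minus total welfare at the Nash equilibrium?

58.33

Village i's FOC: ∂u_i/∂s_i = α_i − s_i = 0, so s_i* = α_i.
NE contributions = (2.4, 2.9, 4); S = 9.3.
W^NE = (Σα)·S − ½Σα_i² = 9.3² − ½·30.17 = 71.405.
Planner sets s_i = Σα_j = 9.3 for every i, so S^SO = 3·9.3 = 27.9.
W^SO = (Σα)·S^SO − ½·3·(Σα)² = (3/2)·9.3² = 129.735.
Deadweight loss = W^SO − W^NE = 58.33.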